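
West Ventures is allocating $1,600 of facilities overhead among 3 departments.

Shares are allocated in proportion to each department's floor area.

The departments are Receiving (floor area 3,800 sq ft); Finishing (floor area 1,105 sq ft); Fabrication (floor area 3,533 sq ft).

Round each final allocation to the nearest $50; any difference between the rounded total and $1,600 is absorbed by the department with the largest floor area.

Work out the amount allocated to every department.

Total floor area = 3,800 + 1,105 + 3,533 = 8,438.
Pro-rata amounts: Receiving 720.55; Finishing 209.53; Fabrication 669.92.
Rounded to nearest $50: Receiving $700; Finishing $200; Fabrication $650. Sum = $1,550.
Difference $1,600 − $1,550 = +$50 applied to largest floor area (Receiving): Receiving becomes $750.

Receiving: $750 | Finishing: $200 | Fabrication: $650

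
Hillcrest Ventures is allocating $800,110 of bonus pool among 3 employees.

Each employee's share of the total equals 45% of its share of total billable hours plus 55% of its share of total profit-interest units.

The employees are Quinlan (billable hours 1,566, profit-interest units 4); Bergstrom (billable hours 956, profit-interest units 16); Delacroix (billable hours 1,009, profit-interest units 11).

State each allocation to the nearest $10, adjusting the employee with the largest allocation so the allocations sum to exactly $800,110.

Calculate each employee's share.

Totals — billable hours 3,531, profit-interest units 31.
Combined weights (45% billable hours + 55% profit-interest units): Quinlan 0.2705; Bergstrom 0.4057; Delacroix 0.3238.
Unrounded shares: Quinlan 216,464.11; Bergstrom 324,609.54; Delacroix 259,036.35.
After rounding ($10): Quinlan $216,460; Bergstrom $324,610; Delacroix $259,040. Sum = $800,110.
Sum already equals the total — no adjustment.

Quinlan: $216,460 | Bergstrom: $324,610 | Delacroix: $259,040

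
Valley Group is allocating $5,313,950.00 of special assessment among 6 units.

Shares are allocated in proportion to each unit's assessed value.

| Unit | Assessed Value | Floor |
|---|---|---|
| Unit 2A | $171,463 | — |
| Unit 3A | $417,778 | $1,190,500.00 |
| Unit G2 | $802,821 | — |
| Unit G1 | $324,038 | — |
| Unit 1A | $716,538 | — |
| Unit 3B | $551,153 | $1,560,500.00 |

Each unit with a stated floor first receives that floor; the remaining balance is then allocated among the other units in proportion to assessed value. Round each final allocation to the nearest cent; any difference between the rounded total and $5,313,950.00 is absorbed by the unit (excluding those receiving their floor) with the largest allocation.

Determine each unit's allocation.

Fund the minimums — Unit 3A $1,190,500.00; Unit 3B $1,560,500.00. Remaining pool $2,562,950.00.
Remaining pool split over remaining assessed value 2,014,860: Unit 2A 218,105.0276 → $218,105.03; Unit G2 1,021,207.4695 → $1,021,207.47; Unit G1 412,184.0684 → $412,184.07; Unit 1A 911,453.4345 → $911,453.43.

Unit 2A: $218,105.03 | Unit 3A: $1,190,500.00 | Unit G2: $1,021,207.47 | Unit G1: $412,184.07 | Unit 1A: $911,453.43 | Unit 3B: $1,560,500.00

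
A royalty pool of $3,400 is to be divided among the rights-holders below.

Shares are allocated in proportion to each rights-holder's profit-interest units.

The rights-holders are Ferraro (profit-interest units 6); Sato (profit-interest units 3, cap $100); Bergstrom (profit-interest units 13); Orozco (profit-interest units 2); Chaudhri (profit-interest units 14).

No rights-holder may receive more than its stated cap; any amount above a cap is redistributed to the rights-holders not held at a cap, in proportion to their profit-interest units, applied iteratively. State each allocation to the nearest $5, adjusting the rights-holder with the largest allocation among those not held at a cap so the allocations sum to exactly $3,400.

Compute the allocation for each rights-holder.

Ferraro: $565 · Sato: $100 · Bergstrom: $1,225 · Orozco: $190 · Chaudhri: $1,320

Sum of profit-interest units: 38.
Unconstrained shares: Ferraro 536.84; Sato 268.42; Bergstrom 1,163.16; Orozco 178.95; Chaudhri 1,252.63.
Capped: Sato ($100); remaining pool $3,300 reallocated over remaining profit-interest units 35.
Shares after redistribution: Ferraro 565.71 → $565; Bergstrom 1,225.71 → $1,225; Orozco 188.57 → $190; Chaudhri 1,320.00 → $1,320.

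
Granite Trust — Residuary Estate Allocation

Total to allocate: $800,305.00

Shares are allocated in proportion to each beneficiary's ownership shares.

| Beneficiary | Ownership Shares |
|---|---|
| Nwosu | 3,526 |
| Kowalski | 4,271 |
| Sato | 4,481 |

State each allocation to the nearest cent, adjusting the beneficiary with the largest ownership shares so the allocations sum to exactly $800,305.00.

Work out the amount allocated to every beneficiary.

Combined ownership shares = 3,526 + 4,271 + 4,481 = 12,278.
Pro-rata amounts: Nwosu 229,831.8480; Kowalski 278,392.4625; Sato 292,080.6894.
Rounded to nearest cent: Nwosu $229,831.85; Kowalski $278,392.46; Sato $292,080.69. Sum = $800,305.00.
Sum already equals the total — no adjustment.

Nwosu: $229,831.85; Kowalski: $278,392.46; Sato: $292,080.69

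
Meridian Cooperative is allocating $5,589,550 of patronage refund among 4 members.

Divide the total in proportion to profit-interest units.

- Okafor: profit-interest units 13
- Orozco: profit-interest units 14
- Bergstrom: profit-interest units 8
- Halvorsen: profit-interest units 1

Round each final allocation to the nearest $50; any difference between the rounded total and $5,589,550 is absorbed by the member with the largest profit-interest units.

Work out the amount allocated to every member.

Okafor: $2,018,450 · Orozco: $2,173,750 · Bergstrom: $1,242,100 · Halvorsen: $155,250

Profit-interest units total: 36.
Raw shares: Okafor 13/36 × $5,589,550 = 2,018,448.61; Orozco 14/36 × $5,589,550 = 2,173,713.89; Bergstrom 8/36 × $5,589,550 = 1,242,122.22; Halvorsen 1/36 × $5,589,550 = 155,265.28.
Rounded to nearest $50: Okafor $2,018,450; Orozco $2,173,700; Bergstrom $1,242,100; Halvorsen $155,250. Sum = $5,589,500.
Difference $5,589,550 − $5,589,500 = +$50 applied to largest profit-interest units (Orozco): Orozco becomes $2,173,750.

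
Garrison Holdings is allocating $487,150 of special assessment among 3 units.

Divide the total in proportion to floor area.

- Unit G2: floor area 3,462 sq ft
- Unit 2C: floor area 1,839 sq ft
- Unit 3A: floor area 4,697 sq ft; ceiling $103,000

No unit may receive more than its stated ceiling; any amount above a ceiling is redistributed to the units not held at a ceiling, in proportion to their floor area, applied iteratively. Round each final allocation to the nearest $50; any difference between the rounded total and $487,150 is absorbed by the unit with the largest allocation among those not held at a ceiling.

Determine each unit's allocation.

Floor area total: 9,998.
Proportional shares (ignoring caps): Unit G2 168,685.07; Unit 2C 89,604.81; Unit 3A 228,860.13.
Cap binds for Unit 3A ($103,000); residual $384,150 reallocated over remaining floor area 5,301.
Shares after redistribution: Unit G2 250,882.34 → $250,900; Unit 2C 133,267.66 → $133,250.

Unit G2: $250,900 · Unit 2C: $133,250 · Unit 3A: $103,000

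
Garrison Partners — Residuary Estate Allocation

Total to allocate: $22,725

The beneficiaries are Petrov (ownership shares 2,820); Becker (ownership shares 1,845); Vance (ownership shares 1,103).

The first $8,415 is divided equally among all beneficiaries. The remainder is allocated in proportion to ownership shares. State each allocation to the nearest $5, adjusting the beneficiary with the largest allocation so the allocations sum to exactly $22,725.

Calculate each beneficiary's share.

$8,415 shared equally gives $2,805 per beneficiary.
Remainder $14,310 by ownership shares (total 5,768): Petrov 6,996.22 → $6,995; Becker 4,577.31 → $4,575; Vance 2,736.46 → $2,735.
Rounding difference +$5 on remainder applied to Petrov.
Totals: Petrov $2,805 + $7,000 = $9,805; Becker $2,805 + $4,575 = $7,380; Vance $2,805 + $2,735 = $5,540.

Petrov: $9,805; Becker: $7,380; Vance: $5,540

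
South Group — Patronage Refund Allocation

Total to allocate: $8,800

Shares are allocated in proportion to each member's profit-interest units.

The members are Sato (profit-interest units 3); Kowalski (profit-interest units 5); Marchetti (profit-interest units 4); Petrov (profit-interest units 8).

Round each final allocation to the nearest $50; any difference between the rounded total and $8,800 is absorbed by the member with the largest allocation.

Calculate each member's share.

Sum of profit-interest units: 20.
Proportional shares: Sato 3/20 × $8,800 = 1,320.00; Kowalski 5/20 × $8,800 = 2,200.00; Marchetti 4/20 × $8,800 = 1,760.00; Petrov 8/20 × $8,800 = 3,520.00.
Rounded to nearest $50: Sato $1,300; Kowalski $2,200; Marchetti $1,750; Petrov $3,500. Sum = $8,750.
Difference $8,800 − $8,750 = +$50 applied to largest allocation (Petrov): Petrov becomes $3,550.

Sato: $1,300 · Kowalski: $2,200 · Marchetti: $1,750 · Petrov: $3,550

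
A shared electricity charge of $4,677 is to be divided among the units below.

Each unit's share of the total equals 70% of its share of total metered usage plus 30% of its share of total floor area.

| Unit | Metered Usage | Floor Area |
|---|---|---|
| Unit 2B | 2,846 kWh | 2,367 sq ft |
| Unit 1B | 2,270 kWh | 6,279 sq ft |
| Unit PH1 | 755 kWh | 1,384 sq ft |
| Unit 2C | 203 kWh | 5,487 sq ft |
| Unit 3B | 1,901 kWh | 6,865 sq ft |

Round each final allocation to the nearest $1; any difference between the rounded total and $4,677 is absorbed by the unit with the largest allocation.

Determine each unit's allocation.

Unit 2B: $1,317 | Unit 1B: $1,325 | Unit PH1: $397 | Unit 2C: $427 | Unit 3B: $1,211

Totals — metered usage 7,975, floor area 22,382.
Composite weights (70% metered usage + 30% floor area): Unit 2B 0.2815; Unit 1B 0.2834; Unit PH1 0.0848; Unit 2C 0.0914; Unit 3B 0.2589.
Unrounded shares: Unit 2B 1,316.73; Unit 1B 1,325.504; Unit PH1 396.70; Unit 2C 427.31; Unit 3B 1,210.76.
Rounded to nearest $1: Unit 2B $1,317; Unit 1B $1,326; Unit PH1 $397; Unit 2C $427; Unit 3B $1,211. Sum = $4,678.
Difference $4,677 − $4,678 = −$1 applied to largest allocation (Unit 1B): Unit 1B becomes $1,325.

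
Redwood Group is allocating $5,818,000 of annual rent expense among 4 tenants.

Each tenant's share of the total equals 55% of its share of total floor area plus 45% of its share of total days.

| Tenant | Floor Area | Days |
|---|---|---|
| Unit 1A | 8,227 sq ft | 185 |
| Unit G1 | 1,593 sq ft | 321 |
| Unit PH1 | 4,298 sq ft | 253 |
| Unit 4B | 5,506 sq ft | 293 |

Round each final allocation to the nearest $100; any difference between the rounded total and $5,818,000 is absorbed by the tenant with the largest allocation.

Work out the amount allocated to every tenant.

Floor area total 19,624; days total 1,052.
Blended shares (55% floor area + 45% days): Unit 1A 0.3097; Unit G1 0.1820; Unit PH1 0.2287; Unit 4B 0.2796.
Raw shares: Unit 1A 1,801,906.37; Unit G1 1,058,624.35; Unit PH1 1,330,472.31; Unit 4B 1,626,996.97.
Rounded to nearest $100: Unit 1A $1,801,900; Unit G1 $1,058,600; Unit PH1 $1,330,500; Unit 4B $1,627,000. Sum = $5,818,000.
No rounding difference to absorb.

Unit 1A: $1,801,900 | Unit G1: $1,058,600 | Unit PH1: $1,330,500 | Unit 4B: $1,627,000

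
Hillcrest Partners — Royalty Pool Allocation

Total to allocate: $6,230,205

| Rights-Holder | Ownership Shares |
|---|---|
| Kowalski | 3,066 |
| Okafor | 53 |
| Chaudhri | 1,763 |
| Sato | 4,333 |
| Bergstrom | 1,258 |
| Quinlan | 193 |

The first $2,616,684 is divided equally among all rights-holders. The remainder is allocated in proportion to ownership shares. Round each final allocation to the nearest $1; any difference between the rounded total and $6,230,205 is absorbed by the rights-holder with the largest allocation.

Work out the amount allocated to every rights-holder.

Kowalski: $1,474,840 | Okafor: $454,070 | Chaudhri: $1,033,399 | Sato: $1,904,086 | Bergstrom: $862,310 | Quinlan: $501,500

Equal tier: $2,616,684 ÷ 6 = $436,114 apiece.
Remainder $3,613,521 by ownership shares (total 10,666): Kowalski 1,038,726.36 → $1,038,726; Okafor 17,955.80 → $17,956; Chaudhri 597,284.60 → $597,285; Sato 1,467,971.73 → $1,467,972; Bergstrom 426,196.27 → $426,196; Quinlan 65,386.23 → $65,386.
Totals: Kowalski $436,114 + $1,038,726 = $1,474,840; Okafor $436,114 + $17,956 = $454,070; Chaudhri $436,114 + $597,285 = $1,033,399; Sato $436,114 + $1,467,972 = $1,904,086; Bergstrom $436,114 + $426,196 = $862,310; Quinlan $436,114 + $65,386 = $501,500.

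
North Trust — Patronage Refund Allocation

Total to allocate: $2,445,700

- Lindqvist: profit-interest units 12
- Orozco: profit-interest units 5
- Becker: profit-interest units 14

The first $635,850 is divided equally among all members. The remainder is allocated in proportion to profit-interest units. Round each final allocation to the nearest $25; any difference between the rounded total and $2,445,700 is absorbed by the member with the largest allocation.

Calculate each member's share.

Lindqvist: $912,525 · Orozco: $503,850 · Becker: $1,029,325

$635,850 shared equally gives $211,950 per member.
Remainder $1,809,850 by profit-interest units (total 31): Lindqvist 700,587.10 → $700,575; Orozco 291,911.29 → $291,900; Becker 817,351.61 → $817,350.
Rounding difference +$25 on remainder applied to Becker.
Totals: Lindqvist $211,950 + $700,575 = $912,525; Orozco $211,950 + $291,900 = $503,850; Becker $211,950 + $817,375 = $1,029,325.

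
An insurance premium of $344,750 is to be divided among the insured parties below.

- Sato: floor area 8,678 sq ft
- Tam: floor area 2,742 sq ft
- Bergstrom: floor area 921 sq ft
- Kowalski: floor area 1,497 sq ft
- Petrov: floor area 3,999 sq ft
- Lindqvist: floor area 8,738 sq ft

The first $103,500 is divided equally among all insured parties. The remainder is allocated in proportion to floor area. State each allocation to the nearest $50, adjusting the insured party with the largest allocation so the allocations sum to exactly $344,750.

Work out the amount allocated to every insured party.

First tranche $103,500 split equally: $17,250 each.
Remainder $241,250 by floor area (total 26,575): Sato 78,779.59 → $78,800; Tam 24,892.10 → $24,900; Bergstrom 8,360.91 → $8,350; Kowalski 13,589.89 → $13,600; Petrov 36,303.25 → $36,300; Lindqvist 79,324.27 → $79,300.
Totals: Sato $17,250 + $78,800 = $96,050; Tam $17,250 + $24,900 = $42,150; Bergstrom $17,250 + $8,350 = $25,600; Kowalski $17,250 + $13,600 = $30,850; Petrov $17,250 + $36,300 = $53,550; Lindqvist $17,250 + $79,300 = $96,550.

Sato: $96,050 | Tam: $42,150 | Bergstrom: $25,600 | Kowalski: $30,850 | Petrov: $53,550 | Lindqvist: $96,550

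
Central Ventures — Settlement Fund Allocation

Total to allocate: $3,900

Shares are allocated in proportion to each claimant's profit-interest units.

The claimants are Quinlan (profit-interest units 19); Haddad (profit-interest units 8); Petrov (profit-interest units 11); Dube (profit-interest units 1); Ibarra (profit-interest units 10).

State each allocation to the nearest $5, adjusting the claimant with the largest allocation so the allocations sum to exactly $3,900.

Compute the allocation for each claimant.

Quinlan: $1,515 · Haddad: $635 · Petrov: $875 · Dube: $80 · Ibarra: $795

Total profit-interest units = 49.
Pro-rata amounts: Quinlan 19/49 × $3,900 = 1,512.24; Haddad 8/49 × $3,900 = 636.73; Petrov 11/49 × $3,900 = 875.51; Dube 1/49 × $3,900 = 79.59; Ibarra 10/49 × $3,900 = 795.92.
After rounding ($5): Quinlan $1,510; Haddad $635; Petrov $875; Dube $80; Ibarra $795. Sum = $3,895.
Difference $3,900 − $3,895 = +$5 applied to largest allocation (Quinlan): Quinlan becomes $1,515.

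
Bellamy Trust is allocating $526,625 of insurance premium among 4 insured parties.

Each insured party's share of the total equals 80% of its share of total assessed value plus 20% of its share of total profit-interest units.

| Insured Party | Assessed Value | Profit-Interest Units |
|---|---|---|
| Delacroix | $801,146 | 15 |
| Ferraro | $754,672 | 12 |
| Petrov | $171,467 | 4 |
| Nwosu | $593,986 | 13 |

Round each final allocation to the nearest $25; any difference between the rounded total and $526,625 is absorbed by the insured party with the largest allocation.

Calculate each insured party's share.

Assessed value total 2,321,271; profit-interest units total 44.
Combined weights (80% assessed value + 20% profit-interest units): Delacroix 0.3443; Ferraro 0.3146; Petrov 0.0773; Nwosu 0.2638.
Pro-rata amounts: Delacroix 181,310.56; Ferraro 165,694.49; Petrov 40,695.47; Nwosu 138,924.47.
Rounded to nearest $25: Delacroix $181,300; Ferraro $165,700; Petrov $40,700; Nwosu $138,925. Sum = $526,625.
No rounding difference to absorb.

Delacroix: $181,300 | Ferraro: $165,700 | Petrov: $40,700 | Nwosu: $138,925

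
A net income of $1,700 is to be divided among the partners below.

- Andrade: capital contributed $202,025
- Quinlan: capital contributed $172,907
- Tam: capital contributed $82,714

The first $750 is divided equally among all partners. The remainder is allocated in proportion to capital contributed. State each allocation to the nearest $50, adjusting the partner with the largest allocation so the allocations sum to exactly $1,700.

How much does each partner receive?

Andrade: $700 | Quinlan: $600 | Tam: $400

First tranche $750 split equally: $250 each.
Remainder $950 by capital contributed (total 457,646): Andrade 419.37 → $400; Quinlan 358.93 → $350; Tam 171.70 → $150.
Rounding difference +$50 on remainder applied to Andrade.
Totals: Andrade $250 + $450 = $700; Quinlan $250 + $350 = $600; Tam $250 + $150 = $400.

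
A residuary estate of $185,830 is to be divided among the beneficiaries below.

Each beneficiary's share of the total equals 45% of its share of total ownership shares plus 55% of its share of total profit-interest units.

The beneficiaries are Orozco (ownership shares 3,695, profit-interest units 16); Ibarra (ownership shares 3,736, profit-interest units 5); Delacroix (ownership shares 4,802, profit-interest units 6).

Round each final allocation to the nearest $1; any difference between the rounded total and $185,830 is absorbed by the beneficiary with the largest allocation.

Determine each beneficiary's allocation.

Totals — ownership shares 12,233, profit-interest units 27.
Composite weights (45% ownership shares + 55% profit-interest units): Orozco 0.4618; Ibarra 0.2393; Delacroix 0.2989.
Raw shares: Orozco 85,825.45; Ibarra 44,466.03; Delacroix 55,538.52.
After rounding ($1): Orozco $85,825; Ibarra $44,466; Delacroix $55,539. Sum = $185,830.
Rounded total matches; no reconciliation needed.

Orozco: $85,825 | Ibarra: $44,466 | Delacroix: $55,539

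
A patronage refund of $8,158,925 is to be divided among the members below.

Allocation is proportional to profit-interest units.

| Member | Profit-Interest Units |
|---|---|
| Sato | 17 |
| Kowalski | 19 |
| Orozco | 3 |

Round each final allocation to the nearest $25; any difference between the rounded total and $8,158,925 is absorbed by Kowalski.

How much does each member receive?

Sato: $3,556,450 · Kowalski: $3,974,875 · Orozco: $627,600

Combined profit-interest units = 39.
Proportional shares: Sato 17/39 × $8,158,925 = 3,556,454.49; Kowalski 19/39 × $8,158,925 = 3,974,860.90; Orozco 3/39 × $8,158,925 = 627,609.62.
At nearest $25: Sato $3,556,450; Kowalski $3,974,850; Orozco $627,600. Sum = $8,158,900.
Difference $8,158,925 − $8,158,900 = +$25 applied to Kowalski: Kowalski becomes $3,974,875.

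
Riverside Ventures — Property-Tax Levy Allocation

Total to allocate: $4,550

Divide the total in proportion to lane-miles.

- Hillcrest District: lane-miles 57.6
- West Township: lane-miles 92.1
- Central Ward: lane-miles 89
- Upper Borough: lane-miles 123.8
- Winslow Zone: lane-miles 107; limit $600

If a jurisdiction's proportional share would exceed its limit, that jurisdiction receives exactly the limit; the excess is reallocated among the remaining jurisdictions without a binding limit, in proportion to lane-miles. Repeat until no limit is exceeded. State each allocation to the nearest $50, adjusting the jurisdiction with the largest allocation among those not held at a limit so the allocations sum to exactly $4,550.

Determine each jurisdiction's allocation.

Combined lane-miles = 469.5.
Unconstrained shares: Hillcrest District 558.21; West Township 892.56; Central Ward 862.51; Upper Borough 1,199.77; Winslow Zone 1,036.95.
Held at cap: Winslow Zone ($600); remaining pool $3,950 reallocated over remaining lane-miles 362.5.
Redistributed shares: Hillcrest District 627.64 → $650; West Township 1,003.57 → $1,000; Central Ward 969.79 → $950; Upper Borough 1,348.99 → $1,350.

Hillcrest District: $650; West Township: $1,000; Central Ward: $950; Upper Borough: $1,350; Winslow Zone: $600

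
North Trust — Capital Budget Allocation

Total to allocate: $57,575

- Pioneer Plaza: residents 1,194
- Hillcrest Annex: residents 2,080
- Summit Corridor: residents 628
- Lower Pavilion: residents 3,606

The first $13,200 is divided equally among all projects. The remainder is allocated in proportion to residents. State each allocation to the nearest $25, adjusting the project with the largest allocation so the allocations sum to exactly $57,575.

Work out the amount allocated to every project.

Pioneer Plaza: $10,350 | Hillcrest Annex: $15,600 | Summit Corridor: $7,000 | Lower Pavilion: $24,625

$13,200 shared equally gives $3,300 per project.
Remainder $44,375 by residents (total 7,508): Pioneer Plaza 7,056.97 → $7,050; Hillcrest Annex 12,293.55 → $12,300; Summit Corridor 3,711.71 → $3,700; Lower Pavilion 21,312.77 → $21,325.
Totals: Pioneer Plaza $3,300 + $7,050 = $10,350; Hillcrest Annex $3,300 + $12,300 = $15,600; Summit Corridor $3,300 + $3,700 = $7,000; Lower Pavilion $3,300 + $21,325 = $24,625.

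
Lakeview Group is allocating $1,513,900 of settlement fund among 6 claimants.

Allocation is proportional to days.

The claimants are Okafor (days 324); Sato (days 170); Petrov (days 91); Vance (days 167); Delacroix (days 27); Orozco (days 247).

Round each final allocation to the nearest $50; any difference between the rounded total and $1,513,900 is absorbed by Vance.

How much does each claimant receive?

Okafor: $478,050; Sato: $250,850; Petrov: $134,250; Vance: $246,450; Delacroix: $39,850; Orozco: $364,450

Days total: 1,026.
Proportional shares: Okafor 324/1,026 × $1,513,900 = 478,073.68; Sato 170/1,026 × $1,513,900 = 250,841.13; Petrov 91/1,026 × $1,513,900 = 134,273.78; Vance 167/1,026 × $1,513,900 = 246,414.52; Delacroix 27/1,026 × $1,513,900 = 39,839.47; Orozco 247/1,026 × $1,513,900 = 364,457.41.
Rounded to nearest $50: Okafor $478,050; Sato $250,850; Petrov $134,250; Vance $246,400; Delacroix $39,850; Orozco $364,450. Sum = $1,513,850.
Difference $1,513,900 − $1,513,850 = +$50 applied to Vance: Vance becomes $246,450.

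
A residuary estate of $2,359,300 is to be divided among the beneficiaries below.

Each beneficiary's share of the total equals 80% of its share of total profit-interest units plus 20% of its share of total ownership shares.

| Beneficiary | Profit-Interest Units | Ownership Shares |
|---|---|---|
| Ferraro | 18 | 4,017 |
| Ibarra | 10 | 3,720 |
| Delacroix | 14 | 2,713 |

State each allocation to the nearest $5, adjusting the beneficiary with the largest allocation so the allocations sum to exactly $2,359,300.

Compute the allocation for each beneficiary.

Totals — profit-interest units 42, ownership shares 10,450.
Blended shares (80% profit-interest units + 20% ownership shares): Ferraro 0.4197; Ibarra 0.2617; Delacroix 0.3186.
Pro-rata amounts: Ferraro 990,286.74; Ibarra 617,363.61; Delacroix 751,649.65.
At nearest $5: Ferraro $990,285; Ibarra $617,365; Delacroix $751,650. Sum = $2,359,300.
Sum already equals the total — no adjustment.

Ferraro: $990,285 · Ibarra: $617,365 · Delacroix: $751,650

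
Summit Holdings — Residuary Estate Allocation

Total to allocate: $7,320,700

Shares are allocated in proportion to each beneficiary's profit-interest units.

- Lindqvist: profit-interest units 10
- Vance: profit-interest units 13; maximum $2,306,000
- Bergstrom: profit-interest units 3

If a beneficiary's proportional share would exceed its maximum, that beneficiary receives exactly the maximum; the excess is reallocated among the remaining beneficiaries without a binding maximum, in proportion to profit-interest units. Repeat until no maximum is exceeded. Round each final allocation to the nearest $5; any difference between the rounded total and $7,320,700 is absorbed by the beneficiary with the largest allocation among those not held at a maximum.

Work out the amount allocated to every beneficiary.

Sum of profit-interest units: 26.
Pro-rata shares before constraints: Lindqvist 2,815,653.85; Vance 3,660,350.00; Bergstrom 844,696.15.
Held at cap: Vance ($2,306,000); residual $5,014,700 reallocated over remaining profit-interest units 13.
Remaining shares: Lindqvist 3,857,461.54 → $3,857,460; Bergstrom 1,157,238.46 → $1,157,240.

Lindqvist: $3,857,460 · Vance: $2,306,000 · Bergstrom: $1,157,240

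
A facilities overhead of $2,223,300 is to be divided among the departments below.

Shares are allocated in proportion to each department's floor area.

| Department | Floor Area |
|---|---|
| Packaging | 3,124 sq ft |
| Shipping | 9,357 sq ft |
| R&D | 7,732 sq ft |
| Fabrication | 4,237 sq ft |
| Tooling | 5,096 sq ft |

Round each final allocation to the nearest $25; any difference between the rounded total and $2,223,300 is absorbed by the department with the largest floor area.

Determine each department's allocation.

Total floor area = 3,124 + 9,357 + 7,732 + 4,237 + 5,096 = 29,546.
Raw shares: Packaging 235,077.14; Shipping 704,102.69; R&D 581,823.45; Fabrication 318,829.02; Tooling 383,467.70.
After rounding ($25): Packaging $235,075; Shipping $704,100; R&D $581,825; Fabrication $318,825; Tooling $383,475. Sum = $2,223,300.
Rounded total matches; no reconciliation needed.

Packaging: $235,075 · Shipping: $704,100 · R&D: $581,825 · Fabrication: $318,825 · Tooling: $383,475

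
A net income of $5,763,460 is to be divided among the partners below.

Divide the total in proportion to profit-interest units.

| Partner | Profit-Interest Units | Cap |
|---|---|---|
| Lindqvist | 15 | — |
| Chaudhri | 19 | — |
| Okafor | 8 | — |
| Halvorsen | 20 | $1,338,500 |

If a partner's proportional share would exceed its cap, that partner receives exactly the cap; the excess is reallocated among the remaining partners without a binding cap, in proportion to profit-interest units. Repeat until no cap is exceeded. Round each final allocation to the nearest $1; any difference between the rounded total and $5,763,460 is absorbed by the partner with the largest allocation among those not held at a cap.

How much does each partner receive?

Lindqvist: $1,580,343 · Chaudhri: $2,001,767 · Okafor: $842,850 · Halvorsen: $1,338,500

Profit-interest units total: 62.
Unconstrained shares: Lindqvist 1,394,385.48; Chaudhri 1,766,221.61; Okafor 743,672.26; Halvorsen 1,859,180.65.
Cap binds for Halvorsen ($1,338,500); residual $4,424,960 reallocated over remaining profit-interest units 42.
Redistributed shares: Lindqvist 1,580,342.86 → $1,580,343; Chaudhri 2,001,767.62 → $2,001,768; Okafor 842,849.52 → $842,850.
Rounding difference −$1 applied to Chaudhri → $2,001,767.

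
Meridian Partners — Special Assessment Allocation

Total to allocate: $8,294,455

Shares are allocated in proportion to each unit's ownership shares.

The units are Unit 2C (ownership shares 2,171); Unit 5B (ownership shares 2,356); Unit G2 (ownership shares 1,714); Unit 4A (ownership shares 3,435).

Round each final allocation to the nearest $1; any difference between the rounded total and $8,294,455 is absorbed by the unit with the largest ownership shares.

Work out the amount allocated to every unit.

Combined ownership shares = 2,171 + 2,356 + 1,714 + 3,435 = 9,676.
Proportional shares: Unit 2C 1,861,023.34; Unit 5B 2,019,608.93; Unit G2 1,469,274.07; Unit 4A 2,944,548.67.
Rounded to nearest $1: Unit 2C $1,861,023; Unit 5B $2,019,609; Unit G2 $1,469,274; Unit 4A $2,944,549. Sum = $8,294,455.
Sum already equals the total — no adjustment.

Unit 2C: $1,861,023 | Unit 5B: $2,019,609 | Unit G2: $1,469,274 | Unit 4A: $2,944,549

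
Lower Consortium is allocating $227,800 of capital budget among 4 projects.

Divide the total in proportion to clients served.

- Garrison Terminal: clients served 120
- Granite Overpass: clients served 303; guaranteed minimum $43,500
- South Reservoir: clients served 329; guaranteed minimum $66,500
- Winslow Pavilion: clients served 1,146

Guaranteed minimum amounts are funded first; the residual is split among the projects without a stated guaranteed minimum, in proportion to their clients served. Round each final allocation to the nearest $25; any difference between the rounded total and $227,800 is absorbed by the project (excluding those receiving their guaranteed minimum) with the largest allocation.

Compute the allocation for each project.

Minimums first: Granite Overpass $43,500; South Reservoir $66,500. Remaining pool $117,800.
Remaining pool split over remaining clients served 1,266: Garrison Terminal 11,165.88 → $11,175; Winslow Pavilion 106,634.12 → $106,625.

Garrison Terminal: $11,175; Granite Overpass: $43,500; South Reservoir: $66,500; Winslow Pavilion: $106,625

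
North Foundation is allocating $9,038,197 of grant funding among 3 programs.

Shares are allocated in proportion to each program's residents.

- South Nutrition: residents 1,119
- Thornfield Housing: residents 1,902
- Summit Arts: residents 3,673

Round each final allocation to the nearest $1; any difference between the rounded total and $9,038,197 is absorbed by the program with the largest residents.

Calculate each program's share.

Residents total: 6,694.
Pro-rata amounts: South Nutrition 1,119/6,694 × $9,038,197 = 1,510,866.81; Thornfield Housing 1,902/6,694 × $9,038,197 = 2,568,068.52; Summit Arts 3,673/6,694 × $9,038,197 = 4,959,261.66.
After rounding ($1): South Nutrition $1,510,867; Thornfield Housing $2,568,069; Summit Arts $4,959,262. Sum = $9,038,198.
Difference $9,038,197 − $9,038,198 = −$1 applied to largest residents (Summit Arts): Summit Arts becomes $4,959,261.

South Nutrition: $1,510,867 | Thornfield Housing: $2,568,069 | Summit Arts: $4,959,261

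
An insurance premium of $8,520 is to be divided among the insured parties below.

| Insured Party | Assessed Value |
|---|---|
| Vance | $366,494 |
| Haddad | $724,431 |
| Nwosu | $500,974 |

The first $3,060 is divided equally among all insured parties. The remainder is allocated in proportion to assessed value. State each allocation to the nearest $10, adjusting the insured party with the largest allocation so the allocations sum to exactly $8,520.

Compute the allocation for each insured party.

First tranche $3,060 split equally: $1,020 each.
Remainder $5,460 by assessed value (total 1,591,899): Vance 1,257.03 → $1,260; Haddad 2,484.70 → $2,480; Nwosu 1,718.27 → $1,720.
Totals: Vance $1,020 + $1,260 = $2,280; Haddad $1,020 + $2,480 = $3,500; Nwosu $1,020 + $1,720 = $2,740.

Vance: $2,280 | Haddad: $3,500 | Nwosu: $2,740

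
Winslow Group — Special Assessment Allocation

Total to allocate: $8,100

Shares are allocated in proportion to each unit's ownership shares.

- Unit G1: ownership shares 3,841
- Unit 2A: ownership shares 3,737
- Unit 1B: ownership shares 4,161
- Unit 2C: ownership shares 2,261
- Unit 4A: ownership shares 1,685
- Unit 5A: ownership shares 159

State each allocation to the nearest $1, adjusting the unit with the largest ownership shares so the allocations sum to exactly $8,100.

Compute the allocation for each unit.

Unit G1: $1,964 | Unit 2A: $1,910 | Unit 1B: $2,128 | Unit 2C: $1,156 | Unit 4A: $861 | Unit 5A: $81

Combined ownership shares = 15,844.
Unrounded shares: Unit G1 3,841/15,844 × $8,100 = 1,963.65; Unit 2A 3,737/15,844 × $8,100 = 1,910.48; Unit 1B 4,161/15,844 × $8,100 = 2,127.25; Unit 2C 2,261/15,844 × $8,100 = 1,155.90; Unit 4A 1,685/15,844 × $8,100 = 861.43; Unit 5A 159/15,844 × $8,100 = 81.29.
After rounding ($1): Unit G1 $1,964; Unit 2A $1,910; Unit 1B $2,127; Unit 2C $1,156; Unit 4A $861; Unit 5A $81. Sum = $8,099.
Difference $8,100 − $8,099 = +$1 applied to largest ownership shares (Unit 1B): Unit 1B becomes $2,128.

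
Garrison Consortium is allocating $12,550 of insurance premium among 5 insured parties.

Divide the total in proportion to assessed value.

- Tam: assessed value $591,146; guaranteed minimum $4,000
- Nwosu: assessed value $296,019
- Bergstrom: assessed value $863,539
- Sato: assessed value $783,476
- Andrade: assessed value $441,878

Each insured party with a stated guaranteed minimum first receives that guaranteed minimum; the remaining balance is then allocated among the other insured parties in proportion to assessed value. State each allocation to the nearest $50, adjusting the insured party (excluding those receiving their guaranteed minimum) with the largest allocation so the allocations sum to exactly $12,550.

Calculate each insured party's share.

Minimums first: Tam $4,000. Balance $8,550.
Balance split over remaining assessed value 2,384,912: Nwosu 1,061.24 → $1,050; Bergstrom 3,095.82 → $3,100; Sato 2,808.79 → $2,800; Andrade 1,584.15 → $1,600.

Tam: $4,000 | Nwosu: $1,050 | Bergstrom: $3,100 | Sato: $2,800 | Andrade: $1,600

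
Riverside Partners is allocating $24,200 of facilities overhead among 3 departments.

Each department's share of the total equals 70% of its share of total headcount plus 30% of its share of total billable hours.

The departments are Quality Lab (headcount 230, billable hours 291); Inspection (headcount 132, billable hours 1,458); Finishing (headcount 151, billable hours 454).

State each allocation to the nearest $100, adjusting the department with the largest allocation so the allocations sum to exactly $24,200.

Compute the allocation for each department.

Quality Lab: $8,600 · Inspection: $9,100 · Finishing: $6,500

Headcount total 513; billable hours total 2,203.
Blended shares (70% headcount + 30% billable hours): Quality Lab 0.3535; Inspection 0.3787; Finishing 0.2679.
Pro-rata amounts: Quality Lab 8,553.92; Inspection 9,163.68; Finishing 6,482.40.
At nearest $100: Quality Lab $8,600; Inspection $9,200; Finishing $6,500. Sum = $24,300.
Difference $24,200 − $24,300 = −$100 applied to largest allocation (Inspection): Inspection becomes $9,100.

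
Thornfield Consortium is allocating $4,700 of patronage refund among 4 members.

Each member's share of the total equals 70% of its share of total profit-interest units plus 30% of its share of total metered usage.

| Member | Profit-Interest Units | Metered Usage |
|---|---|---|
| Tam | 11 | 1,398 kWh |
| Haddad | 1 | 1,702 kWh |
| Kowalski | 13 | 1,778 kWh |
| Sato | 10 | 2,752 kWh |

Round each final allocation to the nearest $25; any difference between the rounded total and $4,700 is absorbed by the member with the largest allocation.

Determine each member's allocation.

Profit-interest units total 35; metered usage total 7,630.
Composite weights (70% profit-interest units + 30% metered usage): Tam 0.2750; Haddad 0.0869; Kowalski 0.3299; Sato 0.3082.
Raw shares: Tam 1,292.35; Haddad 408.52; Kowalski 1,550.57; Sato 1,448.56.
After rounding ($25): Tam $1,300; Haddad $400; Kowalski $1,550; Sato $1,450. Sum = $4,700.
Rounded total matches; no reconciliation needed.

Tam: $1,300; Haddad: $400; Kowalski: $1,550; Sato: $1,450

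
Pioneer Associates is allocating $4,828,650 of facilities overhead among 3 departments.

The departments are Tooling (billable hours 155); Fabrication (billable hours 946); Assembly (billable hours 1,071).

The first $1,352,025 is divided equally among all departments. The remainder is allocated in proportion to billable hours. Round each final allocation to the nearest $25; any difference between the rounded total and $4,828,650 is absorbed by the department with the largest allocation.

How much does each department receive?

Tooling: $698,775 · Fabrication: $1,964,900 · Assembly: $2,164,975

First tranche $1,352,025 split equally: $450,675 each.
Remainder $3,476,625 by billable hours (total 2,172): Tooling 248,101.69 → $248,100; Fabrication 1,514,220.65 → $1,514,225; Assembly 1,714,302.66 → $1,714,300.
Totals: Tooling $450,675 + $248,100 = $698,775; Fabrication $450,675 + $1,514,225 = $1,964,900; Assembly $450,675 + $1,714,300 = $2,164,975.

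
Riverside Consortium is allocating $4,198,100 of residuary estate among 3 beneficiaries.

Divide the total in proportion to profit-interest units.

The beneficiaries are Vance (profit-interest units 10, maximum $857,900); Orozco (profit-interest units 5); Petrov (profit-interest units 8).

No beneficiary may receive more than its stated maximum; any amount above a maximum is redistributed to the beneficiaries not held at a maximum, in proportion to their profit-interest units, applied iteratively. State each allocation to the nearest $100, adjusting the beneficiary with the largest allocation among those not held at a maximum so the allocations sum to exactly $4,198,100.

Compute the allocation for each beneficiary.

Sum of profit-interest units: 23.
Unconstrained shares: Vance 1,825,260.87; Orozco 912,630.43; Petrov 1,460,208.70.
Cap binds for Vance ($857,900); remaining pool $3,340,200 reallocated over remaining profit-interest units 13.
Redistributed shares: Orozco 1,284,692.31 → $1,284,700; Petrov 2,055,507.69 → $2,055,500.

Vance: $857,900 | Orozco: $1,284,700 | Petrov: $2,055,500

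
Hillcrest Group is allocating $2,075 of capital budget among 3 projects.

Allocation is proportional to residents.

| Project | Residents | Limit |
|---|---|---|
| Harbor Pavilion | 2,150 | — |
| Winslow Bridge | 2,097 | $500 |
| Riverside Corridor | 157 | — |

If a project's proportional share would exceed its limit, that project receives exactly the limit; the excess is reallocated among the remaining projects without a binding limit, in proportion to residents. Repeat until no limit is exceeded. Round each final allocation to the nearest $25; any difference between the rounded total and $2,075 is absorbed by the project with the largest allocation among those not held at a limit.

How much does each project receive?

Residents total: 4,404.
Pro-rata shares before constraints: Harbor Pavilion 1,013.00; Winslow Bridge 988.03; Riverside Corridor 73.97.
Held at cap: Winslow Bridge ($500); residual $1,575 reallocated over remaining residents 2,307.
Redistributed shares: Harbor Pavilion 1,467.82 → $1,475; Riverside Corridor 107.18 → $100.

Harbor Pavilion: $1,475; Winslow Bridge: $500; Riverside Corridor: $100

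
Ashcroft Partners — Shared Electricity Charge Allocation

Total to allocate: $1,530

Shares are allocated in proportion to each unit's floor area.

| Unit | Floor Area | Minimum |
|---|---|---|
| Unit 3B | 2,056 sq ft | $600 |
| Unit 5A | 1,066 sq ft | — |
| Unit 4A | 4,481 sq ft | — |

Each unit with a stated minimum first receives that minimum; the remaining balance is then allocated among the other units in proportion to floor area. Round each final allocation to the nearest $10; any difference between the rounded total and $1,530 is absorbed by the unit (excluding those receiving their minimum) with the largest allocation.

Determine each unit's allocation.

Unit 3B: $600; Unit 5A: $180; Unit 4A: $750

Minimums first: Unit 3B $600. Balance $930.
Balance split over remaining floor area 5,547: Unit 5A 178.72 → $180; Unit 4A 751.28 → $750.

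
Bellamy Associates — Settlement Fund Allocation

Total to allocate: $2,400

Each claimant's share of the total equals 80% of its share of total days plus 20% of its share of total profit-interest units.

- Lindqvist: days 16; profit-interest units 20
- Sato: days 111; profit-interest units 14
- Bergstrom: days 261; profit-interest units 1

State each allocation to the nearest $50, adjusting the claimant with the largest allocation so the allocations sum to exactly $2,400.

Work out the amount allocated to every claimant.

Lindqvist: $350; Sato: $750; Bergstrom: $1,300

Days total 388; profit-interest units total 35.
Combined weights (80% days + 20% profit-interest units): Lindqvist 0.1473; Sato 0.3089; Bergstrom 0.5439.
Raw shares: Lindqvist 353.46; Sato 741.28; Bergstrom 1,305.26.
After rounding ($50): Lindqvist $350; Sato $750; Bergstrom $1,300. Sum = $2,400.
Sum already equals the total — no adjustment.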